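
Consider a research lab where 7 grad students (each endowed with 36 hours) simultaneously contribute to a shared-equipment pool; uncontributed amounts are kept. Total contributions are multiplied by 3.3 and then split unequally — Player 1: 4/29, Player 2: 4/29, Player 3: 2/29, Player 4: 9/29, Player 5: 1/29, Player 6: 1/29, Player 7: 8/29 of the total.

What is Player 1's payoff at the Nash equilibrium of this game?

Each unit j contributes comes back to j as 3.3 × (j's share), so j prefers to contribute only if that share exceeds 1/3.3 = 0.3030; otherwise keeping the unit dominates.
Player 4 alone (share 9/29) is above the threshold, contributing 36; the remaining 6 contribute 0. Total contributed: 36.
Player 1 keeps 36 and receives 3.3 × 36 × 4/29 = 16.39 from the shared-equipment pool, for a payoff of 52.39.

52.39 hours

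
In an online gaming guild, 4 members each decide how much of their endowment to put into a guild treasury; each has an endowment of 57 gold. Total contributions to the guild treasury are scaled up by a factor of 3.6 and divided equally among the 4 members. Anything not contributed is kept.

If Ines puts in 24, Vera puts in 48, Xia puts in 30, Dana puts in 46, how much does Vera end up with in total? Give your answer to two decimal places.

Total contributed: 24 + 48 + 30 + 46 = 148.
Each receives 3.6 × 148 / 4 = 133.20 from the guild treasury.
Vera keeps 57 − 48 = 9, so Vera's payoff is 9 + 133.20 = 142.20.

142.20 gold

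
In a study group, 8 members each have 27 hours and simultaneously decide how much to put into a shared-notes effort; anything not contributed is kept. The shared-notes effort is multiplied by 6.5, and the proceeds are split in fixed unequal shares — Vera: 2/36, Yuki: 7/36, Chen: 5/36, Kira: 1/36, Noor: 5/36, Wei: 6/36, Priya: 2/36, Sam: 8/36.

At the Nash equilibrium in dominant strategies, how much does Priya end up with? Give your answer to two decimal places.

56.25 hours

Each unit j contributes comes back to j as 6.5 × (j's share), so j prefers to contribute only if that share exceeds 1/6.5 = 0.1538; otherwise keeping the unit dominates.
The shares above 0.1538 belong to Yuki, Wei and Sam, contributing 27 each; the remaining 5 contribute 0. Total contributed: 81.
Priya keeps 27 and receives 6.5 × 81 × 2/36 = 29.25 from the shared-notes effort, for a payoff of 56.25.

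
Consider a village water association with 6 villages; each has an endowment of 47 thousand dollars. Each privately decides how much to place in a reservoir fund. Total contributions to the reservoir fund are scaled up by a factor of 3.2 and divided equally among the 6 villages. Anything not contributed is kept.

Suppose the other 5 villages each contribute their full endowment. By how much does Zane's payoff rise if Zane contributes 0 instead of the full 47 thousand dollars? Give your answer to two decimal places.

Switching from a contribution of 47 to 0 lets Zane keep an extra 47 thousand dollars, but lowers the reservoir fund by 47, which costs Zane their own share of that drop: 3.2/6 × 47 = 25.07.
Net gain = 47 − 25.07 = 21.93. The private return per contributed unit (0.5333) is below 1, so free-riding is indeed the best response regardless of what the others do.

21.93 thousand dollars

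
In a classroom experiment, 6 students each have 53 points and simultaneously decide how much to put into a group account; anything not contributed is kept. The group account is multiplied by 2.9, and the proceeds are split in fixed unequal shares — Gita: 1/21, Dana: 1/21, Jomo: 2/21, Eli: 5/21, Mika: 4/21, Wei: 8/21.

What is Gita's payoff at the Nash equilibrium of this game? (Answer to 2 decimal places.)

A player with share s gets back 2.9·s per unit contributed, so full contribution is dominant for anyone with s > 1/2.9 = 0.3448 and zero contribution is dominant for anyone below.
Only Wei (8/21) clears that bar, contributing 53; the remaining 5 contribute 0. Total contributed: 53.
Gita keeps 53 and receives 2.9 × 53 × 1/21 = 7.32 from the group account, for a payoff of 60.32.

60.32 points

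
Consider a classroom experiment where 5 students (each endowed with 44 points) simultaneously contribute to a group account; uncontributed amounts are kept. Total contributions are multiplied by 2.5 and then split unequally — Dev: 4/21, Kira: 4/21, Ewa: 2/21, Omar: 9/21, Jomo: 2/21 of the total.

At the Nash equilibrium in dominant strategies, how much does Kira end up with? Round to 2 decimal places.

A player with share s gets back 2.5·s per unit contributed, so full contribution is dominant for anyone with s > 1/2.5 = 0.4000 and zero contribution is dominant for anyone below.
Only Omar (9/21) clears that bar, contributing 44; the remaining 4 contribute 0. Total contributed: 44.
Kira keeps 44 and receives 2.5 × 44 × 4/21 = 20.95 from the group account, for a payoff of 64.95.

64.95 points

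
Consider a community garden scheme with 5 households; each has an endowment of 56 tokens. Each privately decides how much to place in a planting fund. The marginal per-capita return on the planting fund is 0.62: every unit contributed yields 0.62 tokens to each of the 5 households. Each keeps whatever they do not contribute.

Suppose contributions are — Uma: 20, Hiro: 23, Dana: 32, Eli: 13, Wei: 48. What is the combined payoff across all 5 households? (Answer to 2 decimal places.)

565.60 tokens

Total contributed: 20 + 23 + 32 + 13 + 48 = 136; total kept: 5 × 56 − 136 = 144.
The planting fund pays out 0.62 × 5 × 136 = 421.60 in aggregate.
Group total = 144 + 421.60 = 565.60.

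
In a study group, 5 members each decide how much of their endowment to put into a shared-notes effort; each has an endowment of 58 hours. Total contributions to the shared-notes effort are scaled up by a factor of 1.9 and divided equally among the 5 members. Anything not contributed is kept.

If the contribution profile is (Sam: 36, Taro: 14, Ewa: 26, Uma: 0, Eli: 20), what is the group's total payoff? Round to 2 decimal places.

376.40 hours

Total contributed: 36 + 14 + 26 + 0 + 20 = 96; total kept: 5 × 58 − 96 = 194.
The shared-notes effort pays out 1.9 × 96 = 182.40 in aggregate.
Group total = 194 + 182.40 = 376.40.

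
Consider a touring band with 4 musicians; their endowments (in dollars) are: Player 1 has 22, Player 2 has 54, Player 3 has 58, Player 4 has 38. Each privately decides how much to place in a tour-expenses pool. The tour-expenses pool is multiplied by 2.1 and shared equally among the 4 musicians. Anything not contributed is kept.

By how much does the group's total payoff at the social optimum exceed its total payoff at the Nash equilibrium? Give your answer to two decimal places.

The private return per contributed unit is 2.1/4 = 0.5250 < 1 for every player regardless of endowment, so the Nash equilibrium is zero contribution and the group total is Σ E_j = 22 + 54 + 58 + 38 = 172.
Each contributed unit returns 2.100 to the group, so the social optimum is full contribution by everyone: group total = 2.100 × 172 = 361.20.
Efficiency loss = (2.100 − 1) × 172 = 189.20.

189.20 dollars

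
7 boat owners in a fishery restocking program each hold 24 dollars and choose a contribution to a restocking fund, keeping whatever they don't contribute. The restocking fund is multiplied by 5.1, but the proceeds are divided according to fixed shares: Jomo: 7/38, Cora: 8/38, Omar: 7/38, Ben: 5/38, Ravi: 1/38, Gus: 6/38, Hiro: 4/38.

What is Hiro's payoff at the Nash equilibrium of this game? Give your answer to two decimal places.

Player j's private return per contributed unit is 5.1 × (j's share). Contributing is weakly dominant for j when that share is at least 1/5.1 = 0.1961, and contributing 0 is dominant otherwise.
Cora alone (share 8/38) is above the threshold, contributing 24; the remaining 6 contribute 0. Total contributed: 24.
Hiro keeps 24 and receives 5.1 × 24 × 4/38 = 12.88 from the restocking fund, for a payoff of 36.88.

36.88 dollars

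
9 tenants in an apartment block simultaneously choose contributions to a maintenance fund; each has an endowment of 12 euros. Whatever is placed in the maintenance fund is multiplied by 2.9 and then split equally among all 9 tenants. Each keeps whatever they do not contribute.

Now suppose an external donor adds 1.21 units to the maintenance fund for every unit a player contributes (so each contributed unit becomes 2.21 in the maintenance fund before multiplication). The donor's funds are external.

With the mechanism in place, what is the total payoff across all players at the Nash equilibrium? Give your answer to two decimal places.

108.00 euros

With the mechanism, a contributed unit returns 2.9 × 2.21 / 9 = 0.7121 per unit of net cost — still below 1 — so contributing 0 remains dominant for every player.
At the Nash equilibrium no one contributes; group total payoff = 9 × 12 = 108.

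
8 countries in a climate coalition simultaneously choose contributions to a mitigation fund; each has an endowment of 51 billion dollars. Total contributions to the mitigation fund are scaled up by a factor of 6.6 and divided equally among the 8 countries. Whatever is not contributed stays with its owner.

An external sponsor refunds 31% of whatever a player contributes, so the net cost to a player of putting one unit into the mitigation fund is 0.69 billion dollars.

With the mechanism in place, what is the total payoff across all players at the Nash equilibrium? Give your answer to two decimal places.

Under the mechanism each unit contributed yields (6.6/8) / 0.69 = 1.1957 back to its contributor per unit of net cost, which exceeds 1, making full contribution the dominant choice for everyone.
So the Nash equilibrium is full contribution by all 8; the group earns 8 × (51 × 0.31 + 6.6 × 51) = 2819.28.

2819.28 billion dollars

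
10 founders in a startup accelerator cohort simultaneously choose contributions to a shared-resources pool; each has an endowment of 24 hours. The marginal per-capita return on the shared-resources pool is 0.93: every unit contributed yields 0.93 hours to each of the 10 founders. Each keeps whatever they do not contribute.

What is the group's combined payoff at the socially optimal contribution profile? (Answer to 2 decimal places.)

2232.00 hours

Each contributed unit returns 9.300 to the group as a whole (0.93 to each of 10 players), which exceeds 1, so the social optimum is full contribution: group total = 9.300 × 240 = 2232.00.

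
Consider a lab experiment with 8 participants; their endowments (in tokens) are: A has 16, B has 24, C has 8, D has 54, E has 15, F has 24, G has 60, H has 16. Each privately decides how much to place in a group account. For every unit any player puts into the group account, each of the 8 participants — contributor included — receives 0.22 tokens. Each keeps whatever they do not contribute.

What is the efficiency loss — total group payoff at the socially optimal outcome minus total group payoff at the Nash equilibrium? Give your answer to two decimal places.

The private return per contributed unit is 0.22 < 1 for everyone, so the Nash equilibrium is zero contribution and the group total is Σ E_j = 16 + 24 + 8 + 54 + 15 + 24 + 60 + 16 = 217.
Each contributed unit returns 1.760 to the group, so the social optimum is full contribution by everyone: group total = 1.760 × 217 = 381.92.
Efficiency loss = (1.760 − 1) × 217 = 164.92.

164.92 tokens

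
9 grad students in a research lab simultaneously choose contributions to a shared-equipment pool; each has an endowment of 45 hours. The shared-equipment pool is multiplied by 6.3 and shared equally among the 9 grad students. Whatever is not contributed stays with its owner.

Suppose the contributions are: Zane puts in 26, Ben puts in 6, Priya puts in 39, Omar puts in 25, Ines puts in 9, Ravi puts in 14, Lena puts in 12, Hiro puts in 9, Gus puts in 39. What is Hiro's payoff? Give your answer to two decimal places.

Total contributed: 26 + 6 + 39 + 25 + 9 + 14 + 12 + 9 + 39 = 179.
Each receives 6.3 × 179 / 9 = 125.30 from the shared-equipment pool.
Hiro keeps 45 − 9 = 36, so Hiro's payoff is 36 + 125.30 = 161.30.

161.30 hours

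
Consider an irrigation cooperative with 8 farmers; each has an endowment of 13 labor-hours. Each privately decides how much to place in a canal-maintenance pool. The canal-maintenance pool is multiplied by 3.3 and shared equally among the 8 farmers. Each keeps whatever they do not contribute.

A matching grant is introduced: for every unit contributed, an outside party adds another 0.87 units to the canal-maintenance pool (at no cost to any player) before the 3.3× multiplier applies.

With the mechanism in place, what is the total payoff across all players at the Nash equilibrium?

104.00 labor-hours

With the mechanism, a contributed unit returns 3.3 × 1.87 / 8 = 0.7714 per unit of net cost — still below 1 — so contributing 0 remains dominant for every player.
At the Nash equilibrium no one contributes; group total payoff = 8 × 13 = 104.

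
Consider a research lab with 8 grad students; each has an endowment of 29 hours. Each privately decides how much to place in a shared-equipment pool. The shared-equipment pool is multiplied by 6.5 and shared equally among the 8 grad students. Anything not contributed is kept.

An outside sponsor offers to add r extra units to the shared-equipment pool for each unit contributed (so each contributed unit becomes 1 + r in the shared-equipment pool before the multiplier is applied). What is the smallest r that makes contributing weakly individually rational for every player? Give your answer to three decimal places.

0.231

With matching at rate r, one contributed unit becomes (1 + r) in the shared-equipment pool and returns 6.5 × (1 + r) / 8 to the contributor.
Setting this equal to 1: 1 + r = 8/6.5 = 1.2308.
So the minimum matching rate is r = 1.2308 − 1 = 0.231.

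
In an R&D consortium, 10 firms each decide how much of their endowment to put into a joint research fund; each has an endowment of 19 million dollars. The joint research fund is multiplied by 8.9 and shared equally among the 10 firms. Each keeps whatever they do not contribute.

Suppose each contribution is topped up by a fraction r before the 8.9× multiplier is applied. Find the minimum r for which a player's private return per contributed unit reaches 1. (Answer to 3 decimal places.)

With matching at rate r, one contributed unit becomes (1 + r) in the joint research fund and returns 8.9 × (1 + r) / 10 to the contributor.
Setting this equal to 1: 1 + r = 10/8.9 = 1.1236.
So the minimum matching rate is r = 1.1236 − 1 = 0.124.

0.124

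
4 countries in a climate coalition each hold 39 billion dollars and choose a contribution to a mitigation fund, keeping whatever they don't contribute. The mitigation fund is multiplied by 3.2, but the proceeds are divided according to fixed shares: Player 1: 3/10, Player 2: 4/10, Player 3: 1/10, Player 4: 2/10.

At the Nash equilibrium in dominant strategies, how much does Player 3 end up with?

A player with share s gets back 3.2·s per unit contributed, so full contribution is dominant for anyone with s > 1/3.2 = 0.3125 and zero contribution is dominant for anyone below.
The only share above 0.3125 is Player 2's 4/10, contributing 39; the remaining 3 contribute 0. Total contributed: 39.
Player 3 keeps 39 and receives 3.2 × 39 × 1/10 = 12.48 from the mitigation fund, for a payoff of 51.48.

51.48 billion dollars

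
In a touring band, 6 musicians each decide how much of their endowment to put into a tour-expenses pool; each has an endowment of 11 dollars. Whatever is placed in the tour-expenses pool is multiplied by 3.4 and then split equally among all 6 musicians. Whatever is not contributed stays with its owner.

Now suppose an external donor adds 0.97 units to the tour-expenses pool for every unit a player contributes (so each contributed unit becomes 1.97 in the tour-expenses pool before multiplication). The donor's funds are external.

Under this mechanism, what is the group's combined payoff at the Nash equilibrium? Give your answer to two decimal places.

Under the mechanism each unit contributed yields 3.4 × 1.97 / 6 = 1.1163 back to its contributor per unit of net cost, which exceeds 1, making full contribution the dominant choice for everyone.
At the Nash equilibrium everyone contributes 11. Group total payoff = 3.4 × 1.97 × 66 = 442.07.

442.07 dollars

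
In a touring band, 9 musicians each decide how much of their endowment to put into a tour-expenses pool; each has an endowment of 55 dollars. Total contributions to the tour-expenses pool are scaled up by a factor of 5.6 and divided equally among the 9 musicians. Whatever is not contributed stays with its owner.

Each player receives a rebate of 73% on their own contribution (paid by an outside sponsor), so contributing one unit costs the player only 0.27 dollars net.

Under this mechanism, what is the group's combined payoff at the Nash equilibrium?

3133.35 dollars

The effective private return per unit is now (5.6/9) / 0.27 = 2.3045 > 1, so every player's dominant strategy flips to full contribution.
So the Nash equilibrium is full contribution by all 9; the group earns 9 × (55 × 0.73 + 5.6 × 55) = 3133.35.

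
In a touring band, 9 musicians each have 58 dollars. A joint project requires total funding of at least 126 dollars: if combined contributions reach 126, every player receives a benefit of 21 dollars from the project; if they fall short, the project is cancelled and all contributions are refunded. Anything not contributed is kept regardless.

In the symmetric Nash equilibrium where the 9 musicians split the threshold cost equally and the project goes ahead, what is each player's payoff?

Equal share of the threshold: 126/9 = 14.
At this profile no one gains by cutting their contribution: any cut drops the total below 126, the project is cancelled, contributions are refunded, and the deviator ends with 58, which is less than 58 − 14 + 21 = 65. Contributing more than 14 just wastes the excess. So contributing exactly 14 is a best response.
Each player's payoff: 58 − 14 + 21 = 65.

65 dollars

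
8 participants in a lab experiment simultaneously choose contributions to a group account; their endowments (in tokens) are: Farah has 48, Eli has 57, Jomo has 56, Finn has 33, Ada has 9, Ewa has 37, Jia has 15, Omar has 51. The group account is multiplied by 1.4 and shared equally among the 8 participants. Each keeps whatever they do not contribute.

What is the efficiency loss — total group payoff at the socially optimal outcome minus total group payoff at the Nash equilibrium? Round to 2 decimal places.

The private return per contributed unit is 1.4/8 = 0.1750 < 1 for every player regardless of endowment, so the Nash equilibrium is zero contribution and the group total is Σ E_j = 48 + 57 + 56 + 33 + 9 + 37 + 15 + 51 = 306.
Each contributed unit returns 1.400 to the group, so the social optimum is full contribution by everyone: group total = 1.400 × 306 = 428.40.
Efficiency loss = (1.400 − 1) × 306 = 122.40.

122.40 tokens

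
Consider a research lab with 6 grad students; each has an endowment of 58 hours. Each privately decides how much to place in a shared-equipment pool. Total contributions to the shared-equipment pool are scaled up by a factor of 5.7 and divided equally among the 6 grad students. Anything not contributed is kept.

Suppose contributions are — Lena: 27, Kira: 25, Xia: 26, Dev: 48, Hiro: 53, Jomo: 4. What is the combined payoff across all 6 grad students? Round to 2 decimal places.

Total contributed: 27 + 25 + 26 + 48 + 53 + 4 = 183; total kept: 6 × 58 − 183 = 165.
The shared-equipment pool pays out 5.7 × 183 = 1043.10 in aggregate.
Group total = 165 + 1043.10 = 1208.10.

1208.10 hours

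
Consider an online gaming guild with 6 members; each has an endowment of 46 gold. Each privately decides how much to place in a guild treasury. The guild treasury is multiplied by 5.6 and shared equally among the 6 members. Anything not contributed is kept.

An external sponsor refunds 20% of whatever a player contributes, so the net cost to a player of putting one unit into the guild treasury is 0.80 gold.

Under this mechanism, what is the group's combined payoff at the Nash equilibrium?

1600.80 gold

Under the mechanism each unit contributed yields (5.6/6) / 0.80 = 1.1667 back to its contributor per unit of net cost, which exceeds 1, making full contribution the dominant choice for everyone.
So the Nash equilibrium is full contribution by all 6; the group earns 6 × (46 × 0.20 + 5.6 × 46) = 1600.80.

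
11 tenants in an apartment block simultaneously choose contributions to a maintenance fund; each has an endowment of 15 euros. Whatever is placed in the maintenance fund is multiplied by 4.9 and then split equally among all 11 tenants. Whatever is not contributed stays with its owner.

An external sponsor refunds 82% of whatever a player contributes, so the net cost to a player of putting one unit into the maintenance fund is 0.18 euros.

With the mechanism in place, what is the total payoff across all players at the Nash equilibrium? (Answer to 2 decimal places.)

The effective private return per unit is now (4.9/11) / 0.18 = 2.4747 > 1, so every player's dominant strategy flips to full contribution.
So the Nash equilibrium is full contribution by all 11; the group earns 11 × (15 × 0.82 + 4.9 × 15) = 943.80.

943.80 euros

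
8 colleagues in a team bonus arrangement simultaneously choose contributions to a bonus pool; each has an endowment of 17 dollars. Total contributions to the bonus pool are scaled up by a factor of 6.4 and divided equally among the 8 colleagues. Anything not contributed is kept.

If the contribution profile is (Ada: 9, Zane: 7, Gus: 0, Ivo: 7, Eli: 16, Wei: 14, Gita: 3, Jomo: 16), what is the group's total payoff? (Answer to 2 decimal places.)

524.80 dollars

Total contributed: 9 + 7 + 0 + 7 + 16 + 14 + 3 + 16 = 72; total kept: 8 × 17 − 72 = 64.
The bonus pool pays out 6.4 × 72 = 460.80 in aggregate.
Group total = 64 + 460.80 = 524.80.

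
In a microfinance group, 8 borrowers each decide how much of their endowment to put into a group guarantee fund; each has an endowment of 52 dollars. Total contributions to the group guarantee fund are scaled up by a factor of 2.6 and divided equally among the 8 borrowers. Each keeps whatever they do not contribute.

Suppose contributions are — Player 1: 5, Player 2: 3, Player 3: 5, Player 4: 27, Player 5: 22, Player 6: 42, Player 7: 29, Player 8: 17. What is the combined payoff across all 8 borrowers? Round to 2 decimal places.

656.00 dollars

Total contributed: 5 + 3 + 5 + 27 + 22 + 42 + 29 + 17 = 150; total kept: 8 × 52 − 150 = 266.
The group guarantee fund pays out 2.6 × 150 = 390.00 in aggregate.
Group total = 266 + 390.00 = 656.00.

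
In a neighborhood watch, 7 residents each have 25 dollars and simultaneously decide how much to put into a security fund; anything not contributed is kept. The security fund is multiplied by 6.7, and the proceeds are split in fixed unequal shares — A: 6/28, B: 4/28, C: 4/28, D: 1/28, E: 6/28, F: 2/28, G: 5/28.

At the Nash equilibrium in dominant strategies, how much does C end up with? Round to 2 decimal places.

96.79 dollars

For player j, contributing a unit is worthwhile iff 6.7 × (j's share) ≥ 1, i.e. iff j's share is at least 0.1493.
A, E and G are above the threshold, contributing 25 each; the remaining 4 contribute 0. Total contributed: 75.
C keeps 25 and receives 6.7 × 75 × 4/28 = 71.79 from the security fund, for a payoff of 96.79.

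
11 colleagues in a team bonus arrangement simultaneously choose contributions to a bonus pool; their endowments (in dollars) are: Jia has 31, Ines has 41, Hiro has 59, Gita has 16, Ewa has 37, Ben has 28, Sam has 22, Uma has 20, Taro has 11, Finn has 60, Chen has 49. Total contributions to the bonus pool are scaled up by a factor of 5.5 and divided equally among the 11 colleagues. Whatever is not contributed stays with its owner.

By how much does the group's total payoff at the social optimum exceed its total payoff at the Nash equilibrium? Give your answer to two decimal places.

The private return per contributed unit is 5.5/11 = 0.5000 < 1 for every player regardless of endowment, so the Nash equilibrium is zero contribution and the group total is Σ E_j = 31 + 41 + 59 + 16 + 37 + 28 + 22 + 20 + 11 + 60 + 49 = 374.
Each contributed unit returns 5.500 to the group, so the social optimum is full contribution by everyone: group total = 5.500 × 374 = 2057.00.
Efficiency loss = (5.500 − 1) × 374 = 1683.00.

1683.00 dollars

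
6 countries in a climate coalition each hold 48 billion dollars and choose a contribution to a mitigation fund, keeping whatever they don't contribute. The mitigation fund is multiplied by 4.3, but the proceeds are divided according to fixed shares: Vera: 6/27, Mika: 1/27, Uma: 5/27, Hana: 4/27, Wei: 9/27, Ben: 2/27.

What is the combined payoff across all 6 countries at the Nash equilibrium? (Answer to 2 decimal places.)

446.40 billion dollars

A player with share s gets back 4.3·s per unit contributed, so full contribution is dominant for anyone with s > 1/4.3 = 0.2326 and zero contribution is dominant for anyone below.
The only share above 0.2326 is Wei's 9/27, contributing 48; the remaining 5 contribute 0. Total contributed: 48.
The mitigation fund pays out 4.3 × 48 = 206.40 in total (split across the unequal shares, but the aggregate is all that matters for the group sum).
The 5 free-riders keep 48 each, adding 240. Group total = 240 + 206.40 = 446.40.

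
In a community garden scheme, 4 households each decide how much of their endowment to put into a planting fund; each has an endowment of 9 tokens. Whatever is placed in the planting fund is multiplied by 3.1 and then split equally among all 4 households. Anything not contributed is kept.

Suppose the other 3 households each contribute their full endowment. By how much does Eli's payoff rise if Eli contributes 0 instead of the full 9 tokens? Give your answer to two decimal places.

2.03 tokens

Switching from a contribution of 9 to 0 lets Eli keep an extra 9 tokens, but lowers the planting fund by 9, which costs Eli their own share of that drop: 3.1/4 × 9 = 6.97.
Net gain = 9 − 6.97 = 2.03. The private return per contributed unit (0.7750) is below 1, so free-riding is indeed the best response regardless of what the others do.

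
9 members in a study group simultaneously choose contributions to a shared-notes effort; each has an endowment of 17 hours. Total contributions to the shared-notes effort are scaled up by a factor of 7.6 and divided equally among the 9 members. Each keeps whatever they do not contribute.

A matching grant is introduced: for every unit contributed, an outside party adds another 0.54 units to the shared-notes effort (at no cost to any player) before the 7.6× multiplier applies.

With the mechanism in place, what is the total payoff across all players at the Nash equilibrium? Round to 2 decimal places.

With the mechanism, a contributed unit returns 7.6 × 1.54 / 9 = 1.3004 per unit of net cost to the contributor — now above 1 — so contributing fully is weakly dominant for every player.
So the Nash equilibrium is full contribution by all 9; the group earns 7.6 × 1.54 × 153 = 1790.71.

1790.71 hours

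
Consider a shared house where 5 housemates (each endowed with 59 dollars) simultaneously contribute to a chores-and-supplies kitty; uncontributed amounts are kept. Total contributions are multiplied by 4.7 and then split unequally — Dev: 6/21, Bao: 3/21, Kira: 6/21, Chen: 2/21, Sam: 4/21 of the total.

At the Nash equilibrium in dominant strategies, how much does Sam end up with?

A player with share s gets back 4.7·s per unit contributed, so full contribution is dominant for anyone with s > 1/4.7 = 0.2128 and zero contribution is dominant for anyone below.
The shares above 0.2128 belong to Dev and Kira, contributing 59 each; the remaining 3 contribute 0. Total contributed: 118.
Sam keeps 59 and receives 4.7 × 118 × 4/21 = 105.64 from the chores-and-supplies kitty, for a payoff of 164.64.

164.64 dollars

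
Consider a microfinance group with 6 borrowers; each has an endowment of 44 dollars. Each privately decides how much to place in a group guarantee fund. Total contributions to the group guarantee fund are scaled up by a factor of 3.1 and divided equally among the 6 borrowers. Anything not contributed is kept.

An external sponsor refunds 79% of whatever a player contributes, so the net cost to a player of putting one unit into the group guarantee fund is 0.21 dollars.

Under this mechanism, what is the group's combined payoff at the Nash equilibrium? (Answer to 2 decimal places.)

1026.96 dollars

With the mechanism, a contributed unit returns (3.1/6) / 0.21 = 2.4603 per unit of net cost to the contributor — now above 1 — so contributing fully is weakly dominant for every player.
So the Nash equilibrium is full contribution by all 6; the group earns 6 × (44 × 0.79 + 3.1 × 44) = 1026.96.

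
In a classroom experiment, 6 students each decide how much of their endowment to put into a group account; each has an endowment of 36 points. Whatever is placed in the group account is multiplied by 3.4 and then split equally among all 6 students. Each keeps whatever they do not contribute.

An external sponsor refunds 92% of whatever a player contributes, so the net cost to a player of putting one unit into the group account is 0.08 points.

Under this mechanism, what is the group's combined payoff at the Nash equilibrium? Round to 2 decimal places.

933.12 points

Under the mechanism each unit contributed yields (3.4/6) / 0.08 = 7.0833 back to its contributor per unit of net cost, which exceeds 1, making full contribution the dominant choice for everyone.
So the Nash equilibrium is full contribution by all 6; the group earns 6 × (36 × 0.92 + 3.4 × 36) = 933.12.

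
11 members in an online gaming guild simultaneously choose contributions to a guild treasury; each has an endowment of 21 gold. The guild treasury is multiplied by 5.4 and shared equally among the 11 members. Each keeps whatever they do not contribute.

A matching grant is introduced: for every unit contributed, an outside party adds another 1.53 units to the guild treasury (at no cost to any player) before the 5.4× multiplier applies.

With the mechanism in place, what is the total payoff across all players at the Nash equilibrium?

3155.92 gold

The effective private return per unit is now 5.4 × 2.53 / 11 = 1.2420 > 1, so every player's dominant strategy flips to full contribution.
So the Nash equilibrium is full contribution by all 11; the group earns 5.4 × 2.53 × 231 = 3155.92.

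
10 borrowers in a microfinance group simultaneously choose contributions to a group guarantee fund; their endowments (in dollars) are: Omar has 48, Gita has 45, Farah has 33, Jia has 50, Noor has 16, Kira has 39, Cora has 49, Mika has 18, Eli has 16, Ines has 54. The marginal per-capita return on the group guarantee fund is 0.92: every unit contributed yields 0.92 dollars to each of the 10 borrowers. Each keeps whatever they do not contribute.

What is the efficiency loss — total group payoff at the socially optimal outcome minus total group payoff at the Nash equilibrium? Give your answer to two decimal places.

3017.60 dollars

The private return per contributed unit is 0.92 < 1 for everyone, so the Nash equilibrium is zero contribution and the group total is Σ E_j = 48 + 45 + 33 + 50 + 16 + 39 + 49 + 18 + 16 + 54 = 368.
Each contributed unit returns 9.200 to the group, so the social optimum is full contribution by everyone: group total = 9.200 × 368 = 3385.60.
Efficiency loss = (9.200 − 1) × 368 = 3017.60.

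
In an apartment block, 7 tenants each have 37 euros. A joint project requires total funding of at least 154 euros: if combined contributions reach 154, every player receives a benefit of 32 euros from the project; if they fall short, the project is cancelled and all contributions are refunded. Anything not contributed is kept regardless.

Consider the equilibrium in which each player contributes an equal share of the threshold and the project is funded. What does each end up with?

47 euros

Equal share of the threshold: 154/7 = 22.
At this profile no one gains by cutting their contribution: any cut drops the total below 154, the project is cancelled, contributions are refunded, and the deviator ends with 37, which is less than 37 − 22 + 32 = 47. Contributing more than 22 just wastes the excess. So contributing exactly 22 is a best response.
Each player's payoff: 37 − 22 + 32 = 47.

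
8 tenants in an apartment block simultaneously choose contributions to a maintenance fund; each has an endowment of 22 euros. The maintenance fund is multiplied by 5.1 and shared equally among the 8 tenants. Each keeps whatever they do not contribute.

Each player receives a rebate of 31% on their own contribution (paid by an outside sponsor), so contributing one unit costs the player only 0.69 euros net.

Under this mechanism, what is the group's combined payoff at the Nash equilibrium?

The effective private return is (5.1/8) / 0.69 = 0.9239, which is still under 1, so the mechanism doesn't change anyone's dominant strategy: zero contribution.
Everyone keeps their endowment and the group total is 8 × 22 = 176.

176.00 euros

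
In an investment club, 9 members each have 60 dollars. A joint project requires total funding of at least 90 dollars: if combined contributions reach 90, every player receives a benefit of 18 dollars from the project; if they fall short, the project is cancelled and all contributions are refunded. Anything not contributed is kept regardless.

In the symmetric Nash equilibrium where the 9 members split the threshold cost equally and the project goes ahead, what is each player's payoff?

Equal share of the threshold: 90/9 = 10.
At this profile no one gains by cutting their contribution: any cut drops the total below 90, the project is cancelled, contributions are refunded, and the deviator ends with 60, which is less than 60 − 10 + 18 = 68. Contributing more than 10 just wastes the excess. So contributing exactly 10 is a best response.
Each player's payoff: 60 − 10 + 18 = 68.

68 dollars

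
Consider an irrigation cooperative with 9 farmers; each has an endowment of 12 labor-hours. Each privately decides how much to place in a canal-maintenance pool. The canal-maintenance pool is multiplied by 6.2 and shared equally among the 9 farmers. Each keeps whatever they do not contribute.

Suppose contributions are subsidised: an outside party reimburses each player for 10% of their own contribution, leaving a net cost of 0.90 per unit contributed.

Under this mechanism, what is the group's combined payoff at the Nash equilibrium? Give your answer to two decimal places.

108.00 labor-hours

The effective private return is (6.2/9) / 0.90 = 0.7654, which is still under 1, so the mechanism doesn't change anyone's dominant strategy: zero contribution.
At the Nash equilibrium no one contributes; group total payoff = 9 × 12 = 108.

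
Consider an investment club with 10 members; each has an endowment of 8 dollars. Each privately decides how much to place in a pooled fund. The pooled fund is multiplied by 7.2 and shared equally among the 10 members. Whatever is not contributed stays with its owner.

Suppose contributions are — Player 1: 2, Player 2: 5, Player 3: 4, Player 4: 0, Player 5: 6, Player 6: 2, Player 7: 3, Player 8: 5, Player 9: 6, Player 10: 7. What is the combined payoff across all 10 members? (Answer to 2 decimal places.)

Total contributed: 2 + 5 + 4 + 0 + 6 + 2 + 3 + 5 + 6 + 7 = 40; total kept: 10 × 8 − 40 = 40.
The pooled fund pays out 7.2 × 40 = 288.00 in aggregate.
Group total = 40 + 288.00 = 328.00.

328.00 dollars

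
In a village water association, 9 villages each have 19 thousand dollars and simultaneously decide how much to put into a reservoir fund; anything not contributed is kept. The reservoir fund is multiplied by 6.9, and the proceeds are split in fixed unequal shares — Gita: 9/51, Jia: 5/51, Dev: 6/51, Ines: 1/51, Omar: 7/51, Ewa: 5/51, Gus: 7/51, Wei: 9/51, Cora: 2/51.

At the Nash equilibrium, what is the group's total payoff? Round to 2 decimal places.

395.20 thousand dollars

Player j's private return per contributed unit is 6.9 × (j's share). Contributing is weakly dominant for j when that share is at least 1/6.9 = 0.1449, and contributing 0 is dominant otherwise.
The shares above 0.1449 belong to Gita and Wei, contributing 19 each; the remaining 7 contribute 0. Total contributed: 38.
The reservoir fund pays out 6.9 × 38 = 262.20 in total (split across the unequal shares, but the aggregate is all that matters for the group sum).
The 7 free-riders keep 19 each, adding 133. Group total = 133 + 262.20 = 395.20.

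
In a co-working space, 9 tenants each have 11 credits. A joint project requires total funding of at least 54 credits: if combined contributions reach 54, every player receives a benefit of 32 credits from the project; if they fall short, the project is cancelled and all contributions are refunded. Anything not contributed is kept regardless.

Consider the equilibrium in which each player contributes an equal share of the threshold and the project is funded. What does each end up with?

Equal share of the threshold: 54/9 = 6.
At this profile no one gains by cutting their contribution: any cut drops the total below 54, the project is cancelled, contributions are refunded, and the deviator ends with 11, which is less than 11 − 6 + 32 = 37. Contributing more than 6 just wastes the excess. So contributing exactly 6 is a best response.
Each player's payoff: 11 − 6 + 32 = 37.

37 credits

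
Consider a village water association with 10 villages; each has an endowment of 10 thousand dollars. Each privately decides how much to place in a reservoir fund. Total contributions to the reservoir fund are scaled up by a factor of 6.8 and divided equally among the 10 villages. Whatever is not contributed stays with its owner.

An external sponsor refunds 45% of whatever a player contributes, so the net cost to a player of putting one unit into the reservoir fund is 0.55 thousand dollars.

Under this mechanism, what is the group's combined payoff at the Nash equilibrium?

Under the mechanism each unit contributed yields (6.8/10) / 0.55 = 1.2364 back to its contributor per unit of net cost, which exceeds 1, making full contribution the dominant choice for everyone.
So the Nash equilibrium is full contribution by all 10; the group earns 10 × (10 × 0.45 + 6.8 × 10) = 725.00.

725.00 thousand dollars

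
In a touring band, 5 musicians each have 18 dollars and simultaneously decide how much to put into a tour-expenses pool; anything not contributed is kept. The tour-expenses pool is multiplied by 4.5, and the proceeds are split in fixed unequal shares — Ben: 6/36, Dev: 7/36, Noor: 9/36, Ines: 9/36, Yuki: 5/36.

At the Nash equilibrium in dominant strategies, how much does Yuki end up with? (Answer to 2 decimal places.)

For player j, contributing a unit is worthwhile iff 4.5 × (j's share) ≥ 1, i.e. iff j's share is at least 0.2222.
Noor and Ines clear that bar, contributing 18 each; the remaining 3 contribute 0. Total contributed: 36.
Yuki keeps 18 and receives 4.5 × 36 × 5/36 = 22.50 from the tour-expenses pool, for a payoff of 40.50.

40.50 dollars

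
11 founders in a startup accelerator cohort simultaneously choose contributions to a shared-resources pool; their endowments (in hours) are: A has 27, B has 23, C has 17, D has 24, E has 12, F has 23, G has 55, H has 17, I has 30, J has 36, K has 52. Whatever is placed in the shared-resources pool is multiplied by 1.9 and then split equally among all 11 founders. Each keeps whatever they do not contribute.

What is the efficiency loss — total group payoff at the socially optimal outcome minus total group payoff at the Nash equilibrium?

The private return per contributed unit is 1.9/11 = 0.1727 < 1 for every player regardless of endowment, so the Nash equilibrium is zero contribution and the group total is Σ E_j = 27 + 23 + 17 + 24 + 12 + 23 + 55 + 17 + 30 + 36 + 52 = 316.
Each contributed unit returns 1.900 to the group, so the social optimum is full contribution by everyone: group total = 1.900 × 316 = 600.40.
Efficiency loss = (1.900 − 1) × 316 = 284.40.

284.40 hours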